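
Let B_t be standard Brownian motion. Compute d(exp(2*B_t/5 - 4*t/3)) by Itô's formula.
d(exp(2*B_t/5 - 4*t/3)) = (-94*exp(2*B_t/5 - 4*t/3)/75) dt + (2*exp(2*B_t/5 - 4*t/3)/5) dB_t

Itô's formula for f(t, x): d f(t, B_t) = (f_t + (1/2) f_xx) dt + f_x dB_t. Compute partials of f(t, x) = exp(-4*t/3 + 2*x/5):
  f_t(t,x)  = -4*exp(-4*t/3 + 2*x/5)/3
  f_x(t,x)  = 2*exp(-4*t/3 + 2*x/5)/5
  f_xx(t,x) = 4*exp(-4*t/3 + 2*x/5)/25
Assemble drift = f_t + (1/2) f_xx = -94*exp(-4*t/3 + 2*x/5)/75 and diffusion = f_x = 2*exp(-4*t/3 + 2*x/5)/5. Substituting x = B_t:
  d(exp(2*B_t/5 - 4*t/3)) = (-94*exp(2*B_t/5 - 4*t/3)/75) dt + (2*exp(2*B_t/5 - 4*t/3)/5) dB_t.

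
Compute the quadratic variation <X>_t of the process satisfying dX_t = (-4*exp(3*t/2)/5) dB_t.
<X>_t = 16*exp(3*t)/75 - 16/75

For an Itô process dX_t = a(t) dt + b(t) dB_t, the quadratic variation is <X>_t = int_0^t b(s)^2 ds (the drift term does not contribute). Here b(s) = -4*exp(3*s/2)/5, so
  b(s)^2 = 16*exp(3*s)/25.
Integrating from 0 to t:
  <X>_t = int_0^t (16*exp(3*s)/25) ds = 16*exp(3*t)/75 - 16/75.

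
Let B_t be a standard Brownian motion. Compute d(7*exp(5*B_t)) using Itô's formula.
d(7*exp(5*B_t)) = (175*exp(5*B_t)/2) dt + (35*exp(5*B_t)) dB_t

Itô's formula for f(B_t) gives d f(B_t) = f'(B_t) dB_t + (1/2) f''(B_t) dt. Compute derivatives of f(x) = 7*exp(5*x):
  f'(x)  = 35*exp(5*x)
  f''(x) = 175*exp(5*x)
Substitute x = B_t and multiply the f'' term by 1/2:
  drift     = (1/2) * (175*exp(5*x)) evaluated at B_t = 175*exp(5*B_t)/2
  diffusion = (35*exp(5*x)) evaluated at B_t = 35*exp(5*B_t)
Therefore d(7*exp(5*B_t)) = (175*exp(5*B_t)/2) dt + (35*exp(5*B_t)) dB_t.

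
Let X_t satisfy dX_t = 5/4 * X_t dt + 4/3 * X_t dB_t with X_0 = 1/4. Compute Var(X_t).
Var(X_t) = (exp(16*t/9) - 1)*exp(5*t/2)/16

For GBM dX = mu X dt + sigma X dB with X_0 = x_0, apply Itô to Y = log X: dY = (mu - sigma^2/2) dt + sigma dB, so Y_t = log(x_0) + (mu - sigma^2/2) t + sigma B_t and hence X_t = x_0 * exp((mu - sigma^2/2) t + sigma B_t).
With mu = 5/4, sigma = 4/3, x_0 = 1/4, this gives:
  X_t = 1/4 * exp((13/36) * t + (4/3) * B_t).
Since sigma*B_t ~ Normal(0, sigma^2 t), E[exp(sigma*B_t)] = exp(sigma^2 t / 2); so E[X_t] = x_0 * exp((mu - sigma^2/2) t) * exp(sigma^2 t / 2) = x_0 * exp(mu t) = exp(5*t/4)/4.
Var(X_t) = E[X_t^2] - (E[X_t])^2 = x_0^2 * exp(2 mu t) * (exp(sigma^2 t) - 1) = (exp(16*t/9) - 1)*exp(5*t/2)/16.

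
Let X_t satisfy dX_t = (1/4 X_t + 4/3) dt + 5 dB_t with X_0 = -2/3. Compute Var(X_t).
Var(X_t) = 50*exp(t/2) - 50

The variance V(t) = Var(X_t) satisfies V'(t) = 2 a V(t) + c^2 with V(0) = 0 (drift coefficient is linear in X, diffusion is constant). With a = 1/4, c = 5, the solution is
  V(t) = (c^2 / (2 a)) * (exp(2 a t) - 1)
       = (5^2 / (2*(1/4))) * (exp((1/2) t) - 1)
       = 50*exp(t/2) - 50.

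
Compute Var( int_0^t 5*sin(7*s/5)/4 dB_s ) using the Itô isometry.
Var = 25*t/32 - 125*sin(14*t/5)/448

The Itô integral of a deterministic integrand f(s) has mean 0 because each increment f(s) * (B_{s+ds} - B_s) has mean 0. By the Itô isometry:
  Var( int_0^t f(s) dB_s ) = E[ (int_0^t f(s) dB_s)^2 ] = int_0^t f(s)^2 ds.
Here f(s) = 5*sin(7*s/5)/4, so f(s)^2 = 25*sin(7*s/5)^2/16. Integrate:
  int_0^t (25*sin(7*s/5)^2/16) ds = 25*t/32 - 125*sin(14*t/5)/448.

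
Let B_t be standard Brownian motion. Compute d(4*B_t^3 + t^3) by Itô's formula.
d(4*B_t^3 + t^3) = (12*B_t + 3*t^2) dt + (12*B_t^2) dB_t

Itô's formula for f(t, x): d f(t, B_t) = (f_t + (1/2) f_xx) dt + f_x dB_t. Compute partials of f(t, x) = t^3 + 4*x^3:
  f_t(t,x)  = 3*t^2
  f_x(t,x)  = 12*x^2
  f_xx(t,x) = 24*x
Assemble drift = f_t + (1/2) f_xx = 3*t^2 + 12*x and diffusion = f_x = 12*x^2. Substituting x = B_t:
  d(4*B_t^3 + t^3) = (12*B_t + 3*t^2) dt + (12*B_t^2) dB_t.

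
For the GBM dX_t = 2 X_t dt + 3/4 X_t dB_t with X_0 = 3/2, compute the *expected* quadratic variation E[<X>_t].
E[<X>_t] = 81*exp(73*t/16)/292 - 81/292

<X>_t = int_0^t ((3/4) * X_s)^2 ds. Taking expectation inside the integral: E[<X>_t] = (3/4)^2 * int_0^t E[X_s^2] ds. For GBM, E[X_s^2] = x_0^2 * exp((2 mu + sigma^2) s). Integrating:
  E[<X>_t] = (3/4)^2 * (3/2)^2 * (exp((2*2 + (3/4)^2) t) - 1) / (2*2 + (3/4)^2)
           = (3/4)^2 * (3/2)^2 * (exp((73/16) t) - 1) / (73/16) = 81*exp(73*t/16)/292 - 81/292.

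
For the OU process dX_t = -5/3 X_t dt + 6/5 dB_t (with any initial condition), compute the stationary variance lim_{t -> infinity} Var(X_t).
lim Var(X_t) = 54/125

The OU SDE dX = -theta X dt + sigma dB admits the integrating factor exp(theta t): d(exp(theta t) X_t) = sigma exp(theta t) dB_t. Integrating from 0 to t gives X_t = x_0 * exp(-theta t) + sigma * int_0^t exp(-theta (t-s)) dB_s for any initial x_0. The Itô integral has variance (by the Itô isometry) sigma^2 * int_0^t exp(-2 theta (t - s)) ds = sigma^2 * (1 - exp(-2 theta t)) / (2 theta), independent of x_0.
With theta = 5/3, sigma = 6/5:
  Var(X_t) = (6/5)^2 * (1 - exp(-2*5/3 t)) / (2 * 5/3) = 54/125 - 54*exp(-10*t/3)/125.
As t -> infinity, exp(-2*5/3 t) -> 0, so the stationary variance is sigma^2 / (2 theta) = 54/125.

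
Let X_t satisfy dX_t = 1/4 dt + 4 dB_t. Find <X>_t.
<X>_t = 16*t

For an Itô process dX_t = a(t) dt + b(t) dB_t, the quadratic variation is <X>_t = int_0^t b(s)^2 ds (the drift term does not contribute). Here b(s) = 4, so
  b(s)^2 = 16.
Integrating from 0 to t:
  <X>_t = int_0^t (16) ds = 16*t.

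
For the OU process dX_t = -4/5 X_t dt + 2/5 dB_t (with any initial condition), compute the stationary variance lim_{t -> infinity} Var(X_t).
lim Var(X_t) = 1/10

The OU SDE dX = -theta X dt + sigma dB admits the integrating factor exp(theta t): d(exp(theta t) X_t) = sigma exp(theta t) dB_t. Integrating from 0 to t gives X_t = x_0 * exp(-theta t) + sigma * int_0^t exp(-theta (t-s)) dB_s for any initial x_0. The Itô integral has variance (by the Itô isometry) sigma^2 * int_0^t exp(-2 theta (t - s)) ds = sigma^2 * (1 - exp(-2 theta t)) / (2 theta), independent of x_0.
With theta = 4/5, sigma = 2/5:
  Var(X_t) = (2/5)^2 * (1 - exp(-2*4/5 t)) / (2 * 4/5) = 1/10 - exp(-8*t/5)/10.
As t -> infinity, exp(-2*4/5 t) -> 0, so the stationary variance is sigma^2 / (2 theta) = 1/10.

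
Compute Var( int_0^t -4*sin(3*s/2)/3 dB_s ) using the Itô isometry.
Var = 8*t/9 - 8*sin(3*t)/27

The Itô integral of a deterministic integrand f(s) has mean 0 because each increment f(s) * (B_{s+ds} - B_s) has mean 0. By the Itô isometry:
  Var( int_0^t f(s) dB_s ) = E[ (int_0^t f(s) dB_s)^2 ] = int_0^t f(s)^2 ds.
Here f(s) = -4*sin(3*s/2)/3, so f(s)^2 = 16*sin(3*s/2)^2/9. Integrate:
  int_0^t (16*sin(3*s/2)^2/9) ds = 8*t/9 - 8*sin(3*t)/27.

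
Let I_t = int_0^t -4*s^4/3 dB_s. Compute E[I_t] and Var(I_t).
E[I_t] = 0; Var(I_t) = 16*t^9/81

The Itô integral of a deterministic integrand f(s) has mean 0 because each increment f(s) * (B_{s+ds} - B_s) has mean 0. By the Itô isometry:
  Var( int_0^t f(s) dB_s ) = E[ (int_0^t f(s) dB_s)^2 ] = int_0^t f(s)^2 ds.
Here f(s) = -4*s^4/3, so f(s)^2 = 16*s^8/9. Integrate:
  int_0^t (16*s^8/9) ds = 16*t^9/81.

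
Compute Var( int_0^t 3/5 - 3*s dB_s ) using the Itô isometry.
Var = 3*t*(25*t^2 - 15*t + 3)/25

The Itô integral of a deterministic integrand f(s) has mean 0 because each increment f(s) * (B_{s+ds} - B_s) has mean 0. By the Itô isometry:
  Var( int_0^t f(s) dB_s ) = E[ (int_0^t f(s) dB_s)^2 ] = int_0^t f(s)^2 ds.
Here f(s) = 3/5 - 3*s, so f(s)^2 = 9*(5*s - 1)^2/25. Integrate:
  int_0^t (9*(5*s - 1)^2/25) ds = 3*t*(25*t^2 - 15*t + 3)/25.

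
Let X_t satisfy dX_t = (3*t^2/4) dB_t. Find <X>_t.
<X>_t = 9*t^5/80

For an Itô process dX_t = a(t) dt + b(t) dB_t, the quadratic variation is <X>_t = int_0^t b(s)^2 ds (the drift term does not contribute). Here b(s) = 3*s^2/4, so
  b(s)^2 = 9*s^4/16.
Integrating from 0 to t:
  <X>_t = int_0^t (9*s^4/16) ds = 9*t^5/80.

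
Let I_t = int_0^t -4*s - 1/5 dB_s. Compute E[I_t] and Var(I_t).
E[I_t] = 0; Var(I_t) = t*(400*t^2 + 60*t + 3)/75

The Itô integral of a deterministic integrand f(s) has mean 0 because each increment f(s) * (B_{s+ds} - B_s) has mean 0. By the Itô isometry:
  Var( int_0^t f(s) dB_s ) = E[ (int_0^t f(s) dB_s)^2 ] = int_0^t f(s)^2 ds.
Here f(s) = -4*s - 1/5, so f(s)^2 = (20*s + 1)^2/25. Integrate:
  int_0^t ((20*s + 1)^2/25) ds = t*(400*t^2 + 60*t + 3)/75.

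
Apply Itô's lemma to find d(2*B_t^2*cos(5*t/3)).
d(2*B_t^2*cos(5*t/3)) = (-10*B_t^2*sin(5*t/3)/3 + 2*cos(5*t/3)) dt + (4*B_t*cos(5*t/3)) dB_t

Itô's formula for f(t, x): d f(t, B_t) = (f_t + (1/2) f_xx) dt + f_x dB_t. Compute partials of f(t, x) = 2*x^2*cos(5*t/3):
  f_t(t,x)  = -10*x^2*sin(5*t/3)/3
  f_x(t,x)  = 4*x*cos(5*t/3)
  f_xx(t,x) = 4*cos(5*t/3)
Assemble drift = f_t + (1/2) f_xx = -10*x^2*sin(5*t/3)/3 + 2*cos(5*t/3) and diffusion = f_x = 4*x*cos(5*t/3). Substituting x = B_t:
  d(2*B_t^2*cos(5*t/3)) = (-10*B_t^2*sin(5*t/3)/3 + 2*cos(5*t/3)) dt + (4*B_t*cos(5*t/3)) dB_t.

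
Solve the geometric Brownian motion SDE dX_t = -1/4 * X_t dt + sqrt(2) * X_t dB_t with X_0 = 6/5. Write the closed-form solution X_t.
X_t = 6/5 * exp((-5/4) * t + (sqrt(2)) * B_t)

For GBM dX = mu X dt + sigma X dB with X_0 = x_0, apply Itô to Y = log X: dY = (mu - sigma^2/2) dt + sigma dB, so Y_t = log(x_0) + (mu - sigma^2/2) t + sigma B_t and hence X_t = x_0 * exp((mu - sigma^2/2) t + sigma B_t).
With mu = -1/4, sigma = sqrt(2), x_0 = 6/5, this gives:
  X_t = 6/5 * exp((-5/4) * t + (sqrt(2)) * B_t).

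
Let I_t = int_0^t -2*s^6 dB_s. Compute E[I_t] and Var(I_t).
E[I_t] = 0; Var(I_t) = 4*t^13/13

The Itô integral of a deterministic integrand f(s) has mean 0 because each increment f(s) * (B_{s+ds} - B_s) has mean 0. By the Itô isometry:
  Var( int_0^t f(s) dB_s ) = E[ (int_0^t f(s) dB_s)^2 ] = int_0^t f(s)^2 ds.
Here f(s) = -2*s^6, so f(s)^2 = 4*s^12. Integrate:
  int_0^t (4*s^12) ds = 4*t^13/13.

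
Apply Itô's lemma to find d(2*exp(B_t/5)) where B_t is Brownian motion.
d(2*exp(B_t/5)) = (exp(B_t/5)/25) dt + (2*exp(B_t/5)/5) dB_t

Itô's formula for f(B_t) gives d f(B_t) = f'(B_t) dB_t + (1/2) f''(B_t) dt. Compute derivatives of f(x) = 2*exp(x/5):
  f'(x)  = 2*exp(x/5)/5
  f''(x) = 2*exp(x/5)/25
Substitute x = B_t and multiply the f'' term by 1/2:
  drift     = (1/2) * (2*exp(x/5)/25) evaluated at B_t = exp(B_t/5)/25
  diffusion = (2*exp(x/5)/5) evaluated at B_t = 2*exp(B_t/5)/5
Therefore d(2*exp(B_t/5)) = (exp(B_t/5)/25) dt + (2*exp(B_t/5)/5) dB_t.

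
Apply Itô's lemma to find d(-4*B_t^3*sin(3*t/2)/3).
d(-4*B_t^3*sin(3*t/2)/3) = (-2*B_t*(B_t^2*cos(3*t/2) + 2*sin(3*t/2))) dt + (-4*B_t^2*sin(3*t/2)) dB_t

Itô's formula for f(t, x): d f(t, B_t) = (f_t + (1/2) f_xx) dt + f_x dB_t. Compute partials of f(t, x) = -4*x^3*sin(3*t/2)/3:
  f_t(t,x)  = -2*x^3*cos(3*t/2)
  f_x(t,x)  = -4*x^2*sin(3*t/2)
  f_xx(t,x) = -8*x*sin(3*t/2)
Assemble drift = f_t + (1/2) f_xx = -2*x*(x^2*cos(3*t/2) + 2*sin(3*t/2)) and diffusion = f_x = -4*x^2*sin(3*t/2). Substituting x = B_t:
  d(-4*B_t^3*sin(3*t/2)/3) = (-2*B_t*(B_t^2*cos(3*t/2) + 2*sin(3*t/2))) dt + (-4*B_t^2*sin(3*t/2)) dB_t.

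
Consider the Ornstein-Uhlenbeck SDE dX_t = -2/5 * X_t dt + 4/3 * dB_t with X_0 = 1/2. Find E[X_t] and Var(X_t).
E[X_t] = exp(-2*t/5)/2; Var(X_t) = 20/9 - 20*exp(-4*t/5)/9

The OU SDE dX = -theta X dt + sigma dB admits the integrating factor exp(theta t): d(exp(theta t) X_t) = sigma exp(theta t) dB_t. Integrating from 0 to t:
  X_t = x_0 * exp(-theta t) + sigma * int_0^t exp(-theta (t-s)) dB_s.
The Itô integral has mean 0 and (by the Itô isometry) variance sigma^2 * int_0^t exp(-2 theta (t - s)) ds = sigma^2 * (1 - exp(-2 theta t)) / (2 theta).
With theta = 2/5, sigma = 4/3, x_0 = 1/2:
  E[X_t] = 1/2 * exp(-2/5 t) = exp(-2*t/5)/2
  Var(X_t) = (4/3)^2 * (1 - exp(-2*2/5 t)) / (2 * 2/5) = 20/9 - 20*exp(-4*t/5)/9.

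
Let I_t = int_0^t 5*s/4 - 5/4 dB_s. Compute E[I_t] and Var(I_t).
E[I_t] = 0; Var(I_t) = 25*t*(t^2 - 3*t + 3)/48

The Itô integral of a deterministic integrand f(s) has mean 0 because each increment f(s) * (B_{s+ds} - B_s) has mean 0. By the Itô isometry:
  Var( int_0^t f(s) dB_s ) = E[ (int_0^t f(s) dB_s)^2 ] = int_0^t f(s)^2 ds.
Here f(s) = 5*s/4 - 5/4, so f(s)^2 = 25*(s - 1)^2/16. Integrate:
  int_0^t (25*(s - 1)^2/16) ds = 25*t*(t^2 - 3*t + 3)/48.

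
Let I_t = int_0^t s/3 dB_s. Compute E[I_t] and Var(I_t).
E[I_t] = 0; Var(I_t) = t^3/27

The Itô integral of a deterministic integrand f(s) has mean 0 because each increment f(s) * (B_{s+ds} - B_s) has mean 0. By the Itô isometry:
  Var( int_0^t f(s) dB_s ) = E[ (int_0^t f(s) dB_s)^2 ] = int_0^t f(s)^2 ds.
Here f(s) = s/3, so f(s)^2 = s^2/9. Integrate:
  int_0^t (s^2/9) ds = t^3/27.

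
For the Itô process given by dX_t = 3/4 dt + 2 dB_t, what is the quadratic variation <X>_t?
<X>_t = 4*t

For an Itô process dX_t = a(t) dt + b(t) dB_t, the quadratic variation is <X>_t = int_0^t b(s)^2 ds (the drift term does not contribute). Here b(s) = 2, so
  b(s)^2 = 4.
Integrating from 0 to t:
  <X>_t = int_0^t (4) ds = 4*t.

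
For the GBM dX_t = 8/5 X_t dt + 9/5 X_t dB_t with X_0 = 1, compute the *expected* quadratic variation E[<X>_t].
E[<X>_t] = 81*exp(161*t/25)/161 - 81/161

<X>_t = int_0^t ((9/5) * X_s)^2 ds. Taking expectation inside the integral: E[<X>_t] = (9/5)^2 * int_0^t E[X_s^2] ds. For GBM, E[X_s^2] = x_0^2 * exp((2 mu + sigma^2) s). Integrating:
  E[<X>_t] = (9/5)^2 * 1^2 * (exp((2*(8/5) + (9/5)^2) t) - 1) / (2*(8/5) + (9/5)^2)
           = (9/5)^2 * 1^2 * (exp((161/25) t) - 1) / (161/25) = 81*exp(161*t/25)/161 - 81/161.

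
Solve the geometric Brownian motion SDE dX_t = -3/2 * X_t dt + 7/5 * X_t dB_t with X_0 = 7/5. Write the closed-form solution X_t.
X_t = 7/5 * exp((-62/25) * t + (7/5) * B_t)

For GBM dX = mu X dt + sigma X dB with X_0 = x_0, apply Itô to Y = log X: dY = (mu - sigma^2/2) dt + sigma dB, so Y_t = log(x_0) + (mu - sigma^2/2) t + sigma B_t and hence X_t = x_0 * exp((mu - sigma^2/2) t + sigma B_t).
With mu = -3/2, sigma = 7/5, x_0 = 7/5, this gives:
  X_t = 7/5 * exp((-62/25) * t + (7/5) * B_t).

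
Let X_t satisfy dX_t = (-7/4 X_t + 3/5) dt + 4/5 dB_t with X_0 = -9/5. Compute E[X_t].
E[X_t] = 12/35 - 15*exp(-7*t/4)/7

Taking expectations and using E[dB_t] = 0, the mean m(t) = E[X_t] satisfies the ODE m'(t) = a m(t) + b with m(0) = x_0. With a = -7/4, b = 3/5, x_0 = -9/5, the solution is
  m(t) = x_0 * exp(a t) + (b/a) * (exp(a t) - 1)
       = (-9/5) * exp((-7/4) t) + ((3/5)/(-7/4)) * (exp((-7/4) t) - 1)
       = 12/35 - 15*exp(-7*t/4)/7.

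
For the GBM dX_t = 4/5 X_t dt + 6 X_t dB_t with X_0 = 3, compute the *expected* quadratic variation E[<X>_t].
E[<X>_t] = 405*exp(188*t/5)/47 - 405/47

<X>_t = int_0^t (6 * X_s)^2 ds. Taking expectation inside the integral: E[<X>_t] = 6^2 * int_0^t E[X_s^2] ds. For GBM, E[X_s^2] = x_0^2 * exp((2 mu + sigma^2) s). Integrating:
  E[<X>_t] = 6^2 * 3^2 * (exp((2*(4/5) + 6^2) t) - 1) / (2*(4/5) + 6^2)
           = 6^2 * 3^2 * (exp((188/5) t) - 1) / (188/5) = 405*exp(188*t/5)/47 - 405/47.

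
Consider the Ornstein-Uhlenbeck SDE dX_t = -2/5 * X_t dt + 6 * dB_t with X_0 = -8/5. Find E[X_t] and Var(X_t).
E[X_t] = -8*exp(-2*t/5)/5; Var(X_t) = 45 - 45*exp(-4*t/5)

The OU SDE dX = -theta X dt + sigma dB admits the integrating factor exp(theta t): d(exp(theta t) X_t) = sigma exp(theta t) dB_t. Integrating from 0 to t:
  X_t = x_0 * exp(-theta t) + sigma * int_0^t exp(-theta (t-s)) dB_s.
The Itô integral has mean 0 and (by the Itô isometry) variance sigma^2 * int_0^t exp(-2 theta (t - s)) ds = sigma^2 * (1 - exp(-2 theta t)) / (2 theta).
With theta = 2/5, sigma = 6, x_0 = -8/5:
  E[X_t] = -8/5 * exp(-2/5 t) = -8*exp(-2*t/5)/5
  Var(X_t) = (6)^2 * (1 - exp(-2*2/5 t)) / (2 * 2/5) = 45 - 45*exp(-4*t/5).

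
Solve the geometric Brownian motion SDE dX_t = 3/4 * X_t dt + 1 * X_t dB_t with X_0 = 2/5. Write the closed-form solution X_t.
X_t = 2/5 * exp((1/4) * t + (1) * B_t)

For GBM dX = mu X dt + sigma X dB with X_0 = x_0, apply Itô to Y = log X: dY = (mu - sigma^2/2) dt + sigma dB, so Y_t = log(x_0) + (mu - sigma^2/2) t + sigma B_t and hence X_t = x_0 * exp((mu - sigma^2/2) t + sigma B_t).
With mu = 3/4, sigma = 1, x_0 = 2/5, this gives:
  X_t = 2/5 * exp((1/4) * t + (1) * B_t).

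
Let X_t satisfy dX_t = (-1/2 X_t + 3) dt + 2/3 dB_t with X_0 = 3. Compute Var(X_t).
Var(X_t) = 4/9 - 4*exp(-t)/9

The variance V(t) = Var(X_t) satisfies V'(t) = 2 a V(t) + c^2 with V(0) = 0 (drift coefficient is linear in X, diffusion is constant). With a = -1/2, c = 2/3, the solution is
  V(t) = (c^2 / (2 a)) * (exp(2 a t) - 1)
       = ((2/3)^2 / (2*(-1/2))) * (exp((-1) t) - 1)
       = 4/9 - 4*exp(-t)/9.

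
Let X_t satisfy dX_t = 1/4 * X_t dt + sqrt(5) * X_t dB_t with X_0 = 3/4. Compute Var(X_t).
Var(X_t) = 9*(exp(5*t) - 1)*exp(t/2)/16

For GBM dX = mu X dt + sigma X dB with X_0 = x_0, apply Itô to Y = log X: dY = (mu - sigma^2/2) dt + sigma dB, so Y_t = log(x_0) + (mu - sigma^2/2) t + sigma B_t and hence X_t = x_0 * exp((mu - sigma^2/2) t + sigma B_t).
With mu = 1/4, sigma = sqrt(5), x_0 = 3/4, this gives:
  X_t = 3/4 * exp((-9/4) * t + (sqrt(5)) * B_t).
Since sigma*B_t ~ Normal(0, sigma^2 t), E[exp(sigma*B_t)] = exp(sigma^2 t / 2); so E[X_t] = x_0 * exp((mu - sigma^2/2) t) * exp(sigma^2 t / 2) = x_0 * exp(mu t) = 3*exp(t/4)/4.
Var(X_t) = E[X_t^2] - (E[X_t])^2 = x_0^2 * exp(2 mu t) * (exp(sigma^2 t) - 1) = 9*(exp(5*t) - 1)*exp(t/2)/16.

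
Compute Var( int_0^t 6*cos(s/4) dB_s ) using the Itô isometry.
Var = 18*t + 36*sin(t/2)

The Itô integral of a deterministic integrand f(s) has mean 0 because each increment f(s) * (B_{s+ds} - B_s) has mean 0. By the Itô isometry:
  Var( int_0^t f(s) dB_s ) = E[ (int_0^t f(s) dB_s)^2 ] = int_0^t f(s)^2 ds.
Here f(s) = 6*cos(s/4), so f(s)^2 = 36*cos(s/4)^2. Integrate:
  int_0^t (36*cos(s/4)^2) ds = 18*t + 36*sin(t/2).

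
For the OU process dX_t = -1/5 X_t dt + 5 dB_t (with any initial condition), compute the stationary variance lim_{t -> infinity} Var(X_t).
lim Var(X_t) = 125/2

The OU SDE dX = -theta X dt + sigma dB admits the integrating factor exp(theta t): d(exp(theta t) X_t) = sigma exp(theta t) dB_t. Integrating from 0 to t gives X_t = x_0 * exp(-theta t) + sigma * int_0^t exp(-theta (t-s)) dB_s for any initial x_0. The Itô integral has variance (by the Itô isometry) sigma^2 * int_0^t exp(-2 theta (t - s)) ds = sigma^2 * (1 - exp(-2 theta t)) / (2 theta), independent of x_0.
With theta = 1/5, sigma = 5:
  Var(X_t) = (5)^2 * (1 - exp(-2*1/5 t)) / (2 * 1/5) = 125/2 - 125*exp(-2*t/5)/2.
As t -> infinity, exp(-2*1/5 t) -> 0, so the stationary variance is sigma^2 / (2 theta) = 125/2.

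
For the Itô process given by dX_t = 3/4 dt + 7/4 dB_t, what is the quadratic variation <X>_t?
<X>_t = 49*t/16

For an Itô process dX_t = a(t) dt + b(t) dB_t, the quadratic variation is <X>_t = int_0^t b(s)^2 ds (the drift term does not contribute). Here b(s) = 7/4, so
  b(s)^2 = 49/16.
Integrating from 0 to t:
  <X>_t = int_0^t (49/16) ds = 49*t/16.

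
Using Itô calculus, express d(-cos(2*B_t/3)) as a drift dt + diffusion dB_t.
d(-cos(2*B_t/3)) = (2*cos(2*B_t/3)/9) dt + (2*sin(2*B_t/3)/3) dB_t

Itô's formula for f(B_t) gives d f(B_t) = f'(B_t) dB_t + (1/2) f''(B_t) dt. Compute derivatives of f(x) = -cos(2*x/3):
  f'(x)  = 2*sin(2*x/3)/3
  f''(x) = 4*cos(2*x/3)/9
Substitute x = B_t and multiply the f'' term by 1/2:
  drift     = (1/2) * (4*cos(2*x/3)/9) evaluated at B_t = 2*cos(2*B_t/3)/9
  diffusion = (2*sin(2*x/3)/3) evaluated at B_t = 2*sin(2*B_t/3)/3
Therefore d(-cos(2*B_t/3)) = (2*cos(2*B_t/3)/9) dt + (2*sin(2*B_t/3)/3) dB_t.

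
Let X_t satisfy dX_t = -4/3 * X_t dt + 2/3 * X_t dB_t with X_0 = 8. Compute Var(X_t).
Var(X_t) = (64*exp(4*t/9) - 64)*exp(-8*t/3)

For GBM dX = mu X dt + sigma X dB with X_0 = x_0, apply Itô to Y = log X: dY = (mu - sigma^2/2) dt + sigma dB, so Y_t = log(x_0) + (mu - sigma^2/2) t + sigma B_t and hence X_t = x_0 * exp((mu - sigma^2/2) t + sigma B_t).
With mu = -4/3, sigma = 2/3, x_0 = 8, this gives:
  X_t = 8 * exp((-14/9) * t + (2/3) * B_t).
Since sigma*B_t ~ Normal(0, sigma^2 t), E[exp(sigma*B_t)] = exp(sigma^2 t / 2); so E[X_t] = x_0 * exp((mu - sigma^2/2) t) * exp(sigma^2 t / 2) = x_0 * exp(mu t) = 8*exp(-4*t/3).
Var(X_t) = E[X_t^2] - (E[X_t])^2 = x_0^2 * exp(2 mu t) * (exp(sigma^2 t) - 1) = (64*exp(4*t/9) - 64)*exp(-8*t/3).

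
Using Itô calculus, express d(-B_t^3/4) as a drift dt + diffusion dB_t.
d(-B_t^3/4) = (-3*B_t/4) dt + (-3*B_t^2/4) dB_t

Itô's formula for f(B_t) gives d f(B_t) = f'(B_t) dB_t + (1/2) f''(B_t) dt. Compute derivatives of f(x) = -x^3/4:
  f'(x)  = -3*x^2/4
  f''(x) = -3*x/2
Substitute x = B_t and multiply the f'' term by 1/2:
  drift     = (1/2) * (-3*x/2) evaluated at B_t = -3*B_t/4
  diffusion = (-3*x^2/4) evaluated at B_t = -3*B_t^2/4
Therefore d(-B_t^3/4) = (-3*B_t/4) dt + (-3*B_t^2/4) dB_t.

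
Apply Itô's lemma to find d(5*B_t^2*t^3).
d(5*B_t^2*t^3) = (5*t^2*(3*B_t^2 + t)) dt + (10*B_t*t^3) dB_t

Itô's formula for f(t, x): d f(t, B_t) = (f_t + (1/2) f_xx) dt + f_x dB_t. Compute partials of f(t, x) = 5*t^3*x^2:
  f_t(t,x)  = 15*t^2*x^2
  f_x(t,x)  = 10*t^3*x
  f_xx(t,x) = 10*t^3
Assemble drift = f_t + (1/2) f_xx = 5*t^2*(t + 3*x^2) and diffusion = f_x = 10*t^3*x. Substituting x = B_t:
  d(5*B_t^2*t^3) = (5*t^2*(3*B_t^2 + t)) dt + (10*B_t*t^3) dB_t.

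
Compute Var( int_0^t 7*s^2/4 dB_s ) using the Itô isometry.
Var = 49*t^5/80

The Itô integral of a deterministic integrand f(s) has mean 0 because each increment f(s) * (B_{s+ds} - B_s) has mean 0. By the Itô isometry:
  Var( int_0^t f(s) dB_s ) = E[ (int_0^t f(s) dB_s)^2 ] = int_0^t f(s)^2 ds.
Here f(s) = 7*s^2/4, so f(s)^2 = 49*s^4/16. Integrate:
  int_0^t (49*s^4/16) ds = 49*t^5/80.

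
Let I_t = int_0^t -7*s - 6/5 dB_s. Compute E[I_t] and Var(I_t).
E[I_t] = 0; Var(I_t) = t*(1225*t^2 + 630*t + 108)/75

The Itô integral of a deterministic integrand f(s) has mean 0 because each increment f(s) * (B_{s+ds} - B_s) has mean 0. By the Itô isometry:
  Var( int_0^t f(s) dB_s ) = E[ (int_0^t f(s) dB_s)^2 ] = int_0^t f(s)^2 ds.
Here f(s) = -7*s - 6/5, so f(s)^2 = (35*s + 6)^2/25. Integrate:
  int_0^t ((35*s + 6)^2/25) ds = t*(1225*t^2 + 630*t + 108)/75.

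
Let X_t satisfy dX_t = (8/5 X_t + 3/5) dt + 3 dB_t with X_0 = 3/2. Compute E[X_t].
E[X_t] = 15*exp(8*t/5)/8 - 3/8

Taking expectations and using E[dB_t] = 0, the mean m(t) = E[X_t] satisfies the ODE m'(t) = a m(t) + b with m(0) = x_0. With a = 8/5, b = 3/5, x_0 = 3/2, the solution is
  m(t) = x_0 * exp(a t) + (b/a) * (exp(a t) - 1)
       = (3/2) * exp((8/5) t) + ((3/5)/(8/5)) * (exp((8/5) t) - 1)
       = 15*exp(8*t/5)/8 - 3/8.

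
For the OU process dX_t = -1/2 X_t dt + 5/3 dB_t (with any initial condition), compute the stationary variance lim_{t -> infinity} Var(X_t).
lim Var(X_t) = 25/9

The OU SDE dX = -theta X dt + sigma dB admits the integrating factor exp(theta t): d(exp(theta t) X_t) = sigma exp(theta t) dB_t. Integrating from 0 to t gives X_t = x_0 * exp(-theta t) + sigma * int_0^t exp(-theta (t-s)) dB_s for any initial x_0. The Itô integral has variance (by the Itô isometry) sigma^2 * int_0^t exp(-2 theta (t - s)) ds = sigma^2 * (1 - exp(-2 theta t)) / (2 theta), independent of x_0.
With theta = 1/2, sigma = 5/3:
  Var(X_t) = (5/3)^2 * (1 - exp(-2*1/2 t)) / (2 * 1/2) = 25/9 - 25*exp(-t)/9.
As t -> infinity, exp(-2*1/2 t) -> 0, so the stationary variance is sigma^2 / (2 theta) = 25/9.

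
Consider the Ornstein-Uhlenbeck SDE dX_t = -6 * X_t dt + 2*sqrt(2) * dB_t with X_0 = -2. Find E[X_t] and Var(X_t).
E[X_t] = -2*exp(-6*t); Var(X_t) = 2/3 - 2*exp(-12*t)/3

The OU SDE dX = -theta X dt + sigma dB admits the integrating factor exp(theta t): d(exp(theta t) X_t) = sigma exp(theta t) dB_t. Integrating from 0 to t:
  X_t = x_0 * exp(-theta t) + sigma * int_0^t exp(-theta (t-s)) dB_s.
The Itô integral has mean 0 and (by the Itô isometry) variance sigma^2 * int_0^t exp(-2 theta (t - s)) ds = sigma^2 * (1 - exp(-2 theta t)) / (2 theta).
With theta = 6, sigma = 2*sqrt(2), x_0 = -2:
  E[X_t] = -2 * exp(-6 t) = -2*exp(-6*t)
  Var(X_t) = (2*sqrt(2))^2 * (1 - exp(-2*6 t)) / (2 * 6) = 2/3 - 2*exp(-12*t)/3.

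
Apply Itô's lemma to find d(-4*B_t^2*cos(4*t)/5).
d(-4*B_t^2*cos(4*t)/5) = (16*B_t^2*sin(4*t)/5 - 4*cos(4*t)/5) dt + (-8*B_t*cos(4*t)/5) dB_t

Itô's formula for f(t, x): d f(t, B_t) = (f_t + (1/2) f_xx) dt + f_x dB_t. Compute partials of f(t, x) = -4*x^2*cos(4*t)/5:
  f_t(t,x)  = 16*x^2*sin(4*t)/5
  f_x(t,x)  = -8*x*cos(4*t)/5
  f_xx(t,x) = -8*cos(4*t)/5
Assemble drift = f_t + (1/2) f_xx = 16*x^2*sin(4*t)/5 - 4*cos(4*t)/5 and diffusion = f_x = -8*x*cos(4*t)/5. Substituting x = B_t:
  d(-4*B_t^2*cos(4*t)/5) = (16*B_t^2*sin(4*t)/5 - 4*cos(4*t)/5) dt + (-8*B_t*cos(4*t)/5) dB_t.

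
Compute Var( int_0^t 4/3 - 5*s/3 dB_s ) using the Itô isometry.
Var = t*(25*t^2 - 60*t + 48)/27

The Itô integral of a deterministic integrand f(s) has mean 0 because each increment f(s) * (B_{s+ds} - B_s) has mean 0. By the Itô isometry:
  Var( int_0^t f(s) dB_s ) = E[ (int_0^t f(s) dB_s)^2 ] = int_0^t f(s)^2 ds.
Here f(s) = 4/3 - 5*s/3, so f(s)^2 = (5*s - 4)^2/9. Integrate:
  int_0^t ((5*s - 4)^2/9) ds = t*(25*t^2 - 60*t + 48)/27.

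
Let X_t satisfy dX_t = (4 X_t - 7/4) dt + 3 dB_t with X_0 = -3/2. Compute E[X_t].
E[X_t] = 7/16 - 31*exp(4*t)/16

Taking expectations and using E[dB_t] = 0, the mean m(t) = E[X_t] satisfies the ODE m'(t) = a m(t) + b with m(0) = x_0. With a = 4, b = -7/4, x_0 = -3/2, the solution is
  m(t) = x_0 * exp(a t) + (b/a) * (exp(a t) - 1)
       = (-3/2) * exp(4 t) + ((-7/4)/4) * (exp(4 t) - 1)
       = 7/16 - 31*exp(4*t)/16.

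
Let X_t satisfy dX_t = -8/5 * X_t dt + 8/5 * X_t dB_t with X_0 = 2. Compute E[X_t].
E[X_t] = 2*exp(-8*t/5)

For GBM dX = mu X dt + sigma X dB with X_0 = x_0, apply Itô to Y = log X: dY = (mu - sigma^2/2) dt + sigma dB, so Y_t = log(x_0) + (mu - sigma^2/2) t + sigma B_t and hence X_t = x_0 * exp((mu - sigma^2/2) t + sigma B_t).
With mu = -8/5, sigma = 8/5, x_0 = 2, this gives:
  X_t = 2 * exp((-72/25) * t + (8/5) * B_t).
Since sigma*B_t ~ Normal(0, sigma^2 t), E[exp(sigma*B_t)] = exp(sigma^2 t / 2); so E[X_t] = x_0 * exp((mu - sigma^2/2) t) * exp(sigma^2 t / 2) = x_0 * exp(mu t) = 2*exp(-8*t/5).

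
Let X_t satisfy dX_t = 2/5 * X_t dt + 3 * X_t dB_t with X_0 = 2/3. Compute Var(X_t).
Var(X_t) = 4*(exp(9*t) - 1)*exp(4*t/5)/9

For GBM dX = mu X dt + sigma X dB with X_0 = x_0, apply Itô to Y = log X: dY = (mu - sigma^2/2) dt + sigma dB, so Y_t = log(x_0) + (mu - sigma^2/2) t + sigma B_t and hence X_t = x_0 * exp((mu - sigma^2/2) t + sigma B_t).
With mu = 2/5, sigma = 3, x_0 = 2/3, this gives:
  X_t = 2/3 * exp((-41/10) * t + (3) * B_t).
Since sigma*B_t ~ Normal(0, sigma^2 t), E[exp(sigma*B_t)] = exp(sigma^2 t / 2); so E[X_t] = x_0 * exp((mu - sigma^2/2) t) * exp(sigma^2 t / 2) = x_0 * exp(mu t) = 2*exp(2*t/5)/3.
Var(X_t) = E[X_t^2] - (E[X_t])^2 = x_0^2 * exp(2 mu t) * (exp(sigma^2 t) - 1) = 4*(exp(9*t) - 1)*exp(4*t/5)/9.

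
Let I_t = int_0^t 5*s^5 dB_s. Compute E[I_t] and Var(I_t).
E[I_t] = 0; Var(I_t) = 25*t^11/11

The Itô integral of a deterministic integrand f(s) has mean 0 because each increment f(s) * (B_{s+ds} - B_s) has mean 0. By the Itô isometry:
  Var( int_0^t f(s) dB_s ) = E[ (int_0^t f(s) dB_s)^2 ] = int_0^t f(s)^2 ds.
Here f(s) = 5*s^5, so f(s)^2 = 25*s^10. Integrate:
  int_0^t (25*s^10) ds = 25*t^11/11.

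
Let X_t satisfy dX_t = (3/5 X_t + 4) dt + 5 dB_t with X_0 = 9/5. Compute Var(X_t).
Var(X_t) = 125*exp(6*t/5)/6 - 125/6

The variance V(t) = Var(X_t) satisfies V'(t) = 2 a V(t) + c^2 with V(0) = 0 (drift coefficient is linear in X, diffusion is constant). With a = 3/5, c = 5, the solution is
  V(t) = (c^2 / (2 a)) * (exp(2 a t) - 1)
       = (5^2 / (2*(3/5))) * (exp((6/5) t) - 1)
       = 125*exp(6*t/5)/6 - 125/6.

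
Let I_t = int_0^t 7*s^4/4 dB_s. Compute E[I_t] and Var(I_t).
E[I_t] = 0; Var(I_t) = 49*t^9/144

The Itô integral of a deterministic integrand f(s) has mean 0 because each increment f(s) * (B_{s+ds} - B_s) has mean 0. By the Itô isometry:
  Var( int_0^t f(s) dB_s ) = E[ (int_0^t f(s) dB_s)^2 ] = int_0^t f(s)^2 ds.
Here f(s) = 7*s^4/4, so f(s)^2 = 49*s^8/16. Integrate:
  int_0^t (49*s^8/16) ds = 49*t^9/144.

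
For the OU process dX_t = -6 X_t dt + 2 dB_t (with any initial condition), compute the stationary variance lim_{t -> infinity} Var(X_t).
lim Var(X_t) = 1/3

The OU SDE dX = -theta X dt + sigma dB admits the integrating factor exp(theta t): d(exp(theta t) X_t) = sigma exp(theta t) dB_t. Integrating from 0 to t gives X_t = x_0 * exp(-theta t) + sigma * int_0^t exp(-theta (t-s)) dB_s for any initial x_0. The Itô integral has variance (by the Itô isometry) sigma^2 * int_0^t exp(-2 theta (t - s)) ds = sigma^2 * (1 - exp(-2 theta t)) / (2 theta), independent of x_0.
With theta = 6, sigma = 2:
  Var(X_t) = (2)^2 * (1 - exp(-2*6 t)) / (2 * 6) = 1/3 - exp(-12*t)/3.
As t -> infinity, exp(-2*6 t) -> 0, so the stationary variance is sigma^2 / (2 theta) = 1/3.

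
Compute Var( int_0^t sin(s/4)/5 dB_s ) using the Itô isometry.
Var = t/50 - sin(t/2)/25

The Itô integral of a deterministic integrand f(s) has mean 0 because each increment f(s) * (B_{s+ds} - B_s) has mean 0. By the Itô isometry:
  Var( int_0^t f(s) dB_s ) = E[ (int_0^t f(s) dB_s)^2 ] = int_0^t f(s)^2 ds.
Here f(s) = sin(s/4)/5, so f(s)^2 = sin(s/4)^2/25. Integrate:
  int_0^t (sin(s/4)^2/25) ds = t/50 - sin(t/2)/25.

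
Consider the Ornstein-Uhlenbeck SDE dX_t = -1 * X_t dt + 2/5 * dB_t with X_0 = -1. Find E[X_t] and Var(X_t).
E[X_t] = -exp(-t); Var(X_t) = 2/25 - 2*exp(-2*t)/25

The OU SDE dX = -theta X dt + sigma dB admits the integrating factor exp(theta t): d(exp(theta t) X_t) = sigma exp(theta t) dB_t. Integrating from 0 to t:
  X_t = x_0 * exp(-theta t) + sigma * int_0^t exp(-theta (t-s)) dB_s.
The Itô integral has mean 0 and (by the Itô isometry) variance sigma^2 * int_0^t exp(-2 theta (t - s)) ds = sigma^2 * (1 - exp(-2 theta t)) / (2 theta).
With theta = 1, sigma = 2/5, x_0 = -1:
  E[X_t] = -1 * exp(-1 t) = -exp(-t)
  Var(X_t) = (2/5)^2 * (1 - exp(-2*1 t)) / (2 * 1) = 2/25 - 2*exp(-2*t)/25.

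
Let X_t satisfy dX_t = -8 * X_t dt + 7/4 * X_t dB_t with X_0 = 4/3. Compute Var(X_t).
Var(X_t) = (16*exp(49*t/16) - 16)*exp(-16*t)/9

For GBM dX = mu X dt + sigma X dB with X_0 = x_0, apply Itô to Y = log X: dY = (mu - sigma^2/2) dt + sigma dB, so Y_t = log(x_0) + (mu - sigma^2/2) t + sigma B_t and hence X_t = x_0 * exp((mu - sigma^2/2) t + sigma B_t).
With mu = -8, sigma = 7/4, x_0 = 4/3, this gives:
  X_t = 4/3 * exp((-305/32) * t + (7/4) * B_t).
Since sigma*B_t ~ Normal(0, sigma^2 t), E[exp(sigma*B_t)] = exp(sigma^2 t / 2); so E[X_t] = x_0 * exp((mu - sigma^2/2) t) * exp(sigma^2 t / 2) = x_0 * exp(mu t) = 4*exp(-8*t)/3.
Var(X_t) = E[X_t^2] - (E[X_t])^2 = x_0^2 * exp(2 mu t) * (exp(sigma^2 t) - 1) = (16*exp(49*t/16) - 16)*exp(-16*t)/9.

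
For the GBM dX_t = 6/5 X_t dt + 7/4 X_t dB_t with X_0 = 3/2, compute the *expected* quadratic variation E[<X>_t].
E[<X>_t] = 2205*exp(437*t/80)/1748 - 2205/1748

<X>_t = int_0^t ((7/4) * X_s)^2 ds. Taking expectation inside the integral: E[<X>_t] = (7/4)^2 * int_0^t E[X_s^2] ds. For GBM, E[X_s^2] = x_0^2 * exp((2 mu + sigma^2) s). Integrating:
  E[<X>_t] = (7/4)^2 * (3/2)^2 * (exp((2*(6/5) + (7/4)^2) t) - 1) / (2*(6/5) + (7/4)^2)
           = (7/4)^2 * (3/2)^2 * (exp((437/80) t) - 1) / (437/80) = 2205*exp(437*t/80)/1748 - 2205/1748.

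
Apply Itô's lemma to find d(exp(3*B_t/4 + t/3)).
d(exp(3*B_t/4 + t/3)) = (59*exp(3*B_t/4 + t/3)/96) dt + (3*exp(3*B_t/4 + t/3)/4) dB_t

Itô's formula for f(t, x): d f(t, B_t) = (f_t + (1/2) f_xx) dt + f_x dB_t. Compute partials of f(t, x) = exp(t/3 + 3*x/4):
  f_t(t,x)  = exp(t/3 + 3*x/4)/3
  f_x(t,x)  = 3*exp(t/3 + 3*x/4)/4
  f_xx(t,x) = 9*exp(t/3 + 3*x/4)/16
Assemble drift = f_t + (1/2) f_xx = 59*exp(t/3 + 3*x/4)/96 and diffusion = f_x = 3*exp(t/3 + 3*x/4)/4. Substituting x = B_t:
  d(exp(3*B_t/4 + t/3)) = (59*exp(3*B_t/4 + t/3)/96) dt + (3*exp(3*B_t/4 + t/3)/4) dB_t.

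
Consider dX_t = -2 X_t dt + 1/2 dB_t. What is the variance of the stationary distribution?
lim Var(X_t) = 1/16

The OU SDE dX = -theta X dt + sigma dB admits the integrating factor exp(theta t): d(exp(theta t) X_t) = sigma exp(theta t) dB_t. Integrating from 0 to t gives X_t = x_0 * exp(-theta t) + sigma * int_0^t exp(-theta (t-s)) dB_s for any initial x_0. The Itô integral has variance (by the Itô isometry) sigma^2 * int_0^t exp(-2 theta (t - s)) ds = sigma^2 * (1 - exp(-2 theta t)) / (2 theta), independent of x_0.
With theta = 2, sigma = 1/2:
  Var(X_t) = (1/2)^2 * (1 - exp(-2*2 t)) / (2 * 2) = 1/16 - exp(-4*t)/16.
As t -> infinity, exp(-2*2 t) -> 0, so the stationary variance is sigma^2 / (2 theta) = 1/16.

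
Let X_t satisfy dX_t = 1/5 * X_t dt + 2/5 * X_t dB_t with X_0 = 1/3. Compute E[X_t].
E[X_t] = exp(t/5)/3

For GBM dX = mu X dt + sigma X dB with X_0 = x_0, apply Itô to Y = log X: dY = (mu - sigma^2/2) dt + sigma dB, so Y_t = log(x_0) + (mu - sigma^2/2) t + sigma B_t and hence X_t = x_0 * exp((mu - sigma^2/2) t + sigma B_t).
With mu = 1/5, sigma = 2/5, x_0 = 1/3, this gives:
  X_t = 1/3 * exp((3/25) * t + (2/5) * B_t).
Since sigma*B_t ~ Normal(0, sigma^2 t), E[exp(sigma*B_t)] = exp(sigma^2 t / 2); so E[X_t] = x_0 * exp((mu - sigma^2/2) t) * exp(sigma^2 t / 2) = x_0 * exp(mu t) = exp(t/5)/3.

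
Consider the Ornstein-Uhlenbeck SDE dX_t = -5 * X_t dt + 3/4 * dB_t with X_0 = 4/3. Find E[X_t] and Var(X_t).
E[X_t] = 4*exp(-5*t)/3; Var(X_t) = 9/160 - 9*exp(-10*t)/160

The OU SDE dX = -theta X dt + sigma dB admits the integrating factor exp(theta t): d(exp(theta t) X_t) = sigma exp(theta t) dB_t. Integrating from 0 to t:
  X_t = x_0 * exp(-theta t) + sigma * int_0^t exp(-theta (t-s)) dB_s.
The Itô integral has mean 0 and (by the Itô isometry) variance sigma^2 * int_0^t exp(-2 theta (t - s)) ds = sigma^2 * (1 - exp(-2 theta t)) / (2 theta).
With theta = 5, sigma = 3/4, x_0 = 4/3:
  E[X_t] = 4/3 * exp(-5 t) = 4*exp(-5*t)/3
  Var(X_t) = (3/4)^2 * (1 - exp(-2*5 t)) / (2 * 5) = 9/160 - 9*exp(-10*t)/160.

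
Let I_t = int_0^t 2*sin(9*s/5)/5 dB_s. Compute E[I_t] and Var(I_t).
E[I_t] = 0; Var(I_t) = 2*t/25 - sin(18*t/5)/45

The Itô integral of a deterministic integrand f(s) has mean 0 because each increment f(s) * (B_{s+ds} - B_s) has mean 0. By the Itô isometry:
  Var( int_0^t f(s) dB_s ) = E[ (int_0^t f(s) dB_s)^2 ] = int_0^t f(s)^2 ds.
Here f(s) = 2*sin(9*s/5)/5, so f(s)^2 = 4*sin(9*s/5)^2/25. Integrate:
  int_0^t (4*sin(9*s/5)^2/25) ds = 2*t/25 - sin(18*t/5)/45.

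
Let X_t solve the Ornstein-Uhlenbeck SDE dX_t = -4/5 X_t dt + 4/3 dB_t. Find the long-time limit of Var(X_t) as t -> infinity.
lim Var(X_t) = 10/9

The OU SDE dX = -theta X dt + sigma dB admits the integrating factor exp(theta t): d(exp(theta t) X_t) = sigma exp(theta t) dB_t. Integrating from 0 to t gives X_t = x_0 * exp(-theta t) + sigma * int_0^t exp(-theta (t-s)) dB_s for any initial x_0. The Itô integral has variance (by the Itô isometry) sigma^2 * int_0^t exp(-2 theta (t - s)) ds = sigma^2 * (1 - exp(-2 theta t)) / (2 theta), independent of x_0.
With theta = 4/5, sigma = 4/3:
  Var(X_t) = (4/3)^2 * (1 - exp(-2*4/5 t)) / (2 * 4/5) = 10/9 - 10*exp(-8*t/5)/9.
As t -> infinity, exp(-2*4/5 t) -> 0, so the stationary variance is sigma^2 / (2 theta) = 10/9.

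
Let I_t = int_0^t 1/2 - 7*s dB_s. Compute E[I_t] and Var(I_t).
E[I_t] = 0; Var(I_t) = t*(196*t^2 - 42*t + 3)/12

The Itô integral of a deterministic integrand f(s) has mean 0 because each increment f(s) * (B_{s+ds} - B_s) has mean 0. By the Itô isometry:
  Var( int_0^t f(s) dB_s ) = E[ (int_0^t f(s) dB_s)^2 ] = int_0^t f(s)^2 ds.
Here f(s) = 1/2 - 7*s, so f(s)^2 = (14*s - 1)^2/4. Integrate:
  int_0^t ((14*s - 1)^2/4) ds = t*(196*t^2 - 42*t + 3)/12.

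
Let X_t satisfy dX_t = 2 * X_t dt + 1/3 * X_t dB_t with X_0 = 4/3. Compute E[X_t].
E[X_t] = 4*exp(2*t)/3

For GBM dX = mu X dt + sigma X dB with X_0 = x_0, apply Itô to Y = log X: dY = (mu - sigma^2/2) dt + sigma dB, so Y_t = log(x_0) + (mu - sigma^2/2) t + sigma B_t and hence X_t = x_0 * exp((mu - sigma^2/2) t + sigma B_t).
With mu = 2, sigma = 1/3, x_0 = 4/3, this gives:
  X_t = 4/3 * exp((35/18) * t + (1/3) * B_t).
Since sigma*B_t ~ Normal(0, sigma^2 t), E[exp(sigma*B_t)] = exp(sigma^2 t / 2); so E[X_t] = x_0 * exp((mu - sigma^2/2) t) * exp(sigma^2 t / 2) = x_0 * exp(mu t) = 4*exp(2*t)/3.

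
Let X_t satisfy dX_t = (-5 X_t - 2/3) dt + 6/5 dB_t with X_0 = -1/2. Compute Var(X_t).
Var(X_t) = 18/125 - 18*exp(-10*t)/125

The variance V(t) = Var(X_t) satisfies V'(t) = 2 a V(t) + c^2 with V(0) = 0 (drift coefficient is linear in X, diffusion is constant). With a = -5, c = 6/5, the solution is
  V(t) = (c^2 / (2 a)) * (exp(2 a t) - 1)
       = ((6/5)^2 / (2*(-5))) * (exp((-10) t) - 1)
       = 18/125 - 18*exp(-10*t)/125.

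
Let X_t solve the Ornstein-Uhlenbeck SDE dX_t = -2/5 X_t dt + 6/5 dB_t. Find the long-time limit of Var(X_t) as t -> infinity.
lim Var(X_t) = 9/5

The OU SDE dX = -theta X dt + sigma dB admits the integrating factor exp(theta t): d(exp(theta t) X_t) = sigma exp(theta t) dB_t. Integrating from 0 to t gives X_t = x_0 * exp(-theta t) + sigma * int_0^t exp(-theta (t-s)) dB_s for any initial x_0. The Itô integral has variance (by the Itô isometry) sigma^2 * int_0^t exp(-2 theta (t - s)) ds = sigma^2 * (1 - exp(-2 theta t)) / (2 theta), independent of x_0.
With theta = 2/5, sigma = 6/5:
  Var(X_t) = (6/5)^2 * (1 - exp(-2*2/5 t)) / (2 * 2/5) = 9/5 - 9*exp(-4*t/5)/5.
As t -> infinity, exp(-2*2/5 t) -> 0, so the stationary variance is sigma^2 / (2 theta) = 9/5.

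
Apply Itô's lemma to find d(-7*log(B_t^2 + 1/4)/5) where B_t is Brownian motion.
d(-7*log(B_t^2 + 1/4)/5) = (28*(4*B_t^2 - 1)/(5*(4*B_t^2 + 1)^2)) dt + (-56*B_t/(20*B_t^2 + 5)) dB_t

Itô's formula for f(B_t) gives d f(B_t) = f'(B_t) dB_t + (1/2) f''(B_t) dt. Compute derivatives of f(x) = -7*log(x^2 + 1/4)/5:
  f'(x)  = -56*x/(20*x^2 + 5)
  f''(x) = 56*(4*x^2 - 1)/(5*(4*x^2 + 1)^2)
Substitute x = B_t and multiply the f'' term by 1/2:
  drift     = (1/2) * (56*(4*x^2 - 1)/(5*(4*x^2 + 1)^2)) evaluated at B_t = 28*(4*B_t^2 - 1)/(5*(4*B_t^2 + 1)^2)
  diffusion = (-56*x/(20*x^2 + 5)) evaluated at B_t = -56*B_t/(20*B_t^2 + 5)
Therefore d(-7*log(B_t^2 + 1/4)/5) = (28*(4*B_t^2 - 1)/(5*(4*B_t^2 + 1)^2)) dt + (-56*B_t/(20*B_t^2 + 5)) dB_t.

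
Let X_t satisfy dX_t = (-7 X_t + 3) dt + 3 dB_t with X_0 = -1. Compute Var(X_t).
Var(X_t) = 9/14 - 9*exp(-14*t)/14

The variance V(t) = Var(X_t) satisfies V'(t) = 2 a V(t) + c^2 with V(0) = 0 (drift coefficient is linear in X, diffusion is constant). With a = -7, c = 3, the solution is
  V(t) = (c^2 / (2 a)) * (exp(2 a t) - 1)
       = (3^2 / (2*(-7))) * (exp((-14) t) - 1)
       = 9/14 - 9*exp(-14*t)/14.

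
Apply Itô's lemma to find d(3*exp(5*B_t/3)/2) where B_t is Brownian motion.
d(3*exp(5*B_t/3)/2) = (25*exp(5*B_t/3)/12) dt + (5*exp(5*B_t/3)/2) dB_t

Itô's formula for f(B_t) gives d f(B_t) = f'(B_t) dB_t + (1/2) f''(B_t) dt. Compute derivatives of f(x) = 3*exp(5*x/3)/2:
  f'(x)  = 5*exp(5*x/3)/2
  f''(x) = 25*exp(5*x/3)/6
Substitute x = B_t and multiply the f'' term by 1/2:
  drift     = (1/2) * (25*exp(5*x/3)/6) evaluated at B_t = 25*exp(5*B_t/3)/12
  diffusion = (5*exp(5*x/3)/2) evaluated at B_t = 5*exp(5*B_t/3)/2
Therefore d(3*exp(5*B_t/3)/2) = (25*exp(5*B_t/3)/12) dt + (5*exp(5*B_t/3)/2) dB_t.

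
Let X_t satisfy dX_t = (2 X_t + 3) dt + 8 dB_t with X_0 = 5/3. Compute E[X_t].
E[X_t] = 19*exp(2*t)/6 - 3/2

Taking expectations and using E[dB_t] = 0, the mean m(t) = E[X_t] satisfies the ODE m'(t) = a m(t) + b with m(0) = x_0. With a = 2, b = 3, x_0 = 5/3, the solution is
  m(t) = x_0 * exp(a t) + (b/a) * (exp(a t) - 1)
       = (5/3) * exp(2 t) + (3/2) * (exp(2 t) - 1)
       = 19*exp(2*t)/6 - 3/2.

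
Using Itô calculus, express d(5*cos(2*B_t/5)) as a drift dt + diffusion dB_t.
d(5*cos(2*B_t/5)) = (-2*cos(2*B_t/5)/5) dt + (-2*sin(2*B_t/5)) dB_t

Itô's formula for f(B_t) gives d f(B_t) = f'(B_t) dB_t + (1/2) f''(B_t) dt. Compute derivatives of f(x) = 5*cos(2*x/5):
  f'(x)  = -2*sin(2*x/5)
  f''(x) = -4*cos(2*x/5)/5
Substitute x = B_t and multiply the f'' term by 1/2:
  drift     = (1/2) * (-4*cos(2*x/5)/5) evaluated at B_t = -2*cos(2*B_t/5)/5
  diffusion = (-2*sin(2*x/5)) evaluated at B_t = -2*sin(2*B_t/5)
Therefore d(5*cos(2*B_t/5)) = (-2*cos(2*B_t/5)/5) dt + (-2*sin(2*B_t/5)) dB_t.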